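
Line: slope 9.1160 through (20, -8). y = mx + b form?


y + 8 = 9.1160(x - 20)
y = 9.1160x - 8 - 9.1160*20
y = 9.1160x - 190.3200

y = 9.1160x - 190.3200


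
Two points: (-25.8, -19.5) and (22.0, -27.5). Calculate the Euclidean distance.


dx = 22.0 + 25.8 = 47.8
dy = -27.5 + 19.5 = -8.0
d = sqrt(2284.84 + 64.0) = sqrt(2348.84) = 48.4648

48.4648


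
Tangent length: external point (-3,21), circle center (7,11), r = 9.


d = sqrt((-3-7)^2 + (21-11)^2) = sqrt(100+100) = 14.1421
L = sqrt(200.0000 - 81) = sqrt(119.0000) = 10.9087

10.9087


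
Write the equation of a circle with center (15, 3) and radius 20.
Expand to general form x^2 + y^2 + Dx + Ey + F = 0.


(x-15)^2 + (y-3)^2 = 20^2
D = -2h = -30, E = -2k = -6
F = h^2+k^2-r^2 = 225+9-400 = -166

x^2 + y^2 - 30x - 6y - 166 = 0


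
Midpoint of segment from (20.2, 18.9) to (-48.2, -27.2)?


Mx = (20.2 - 48.2)/2 = -28/2 = -14.0000
My = (18.9 - 27.2)/2 = -8.3/2 = -4.1500

(-14.0000, -4.1500)


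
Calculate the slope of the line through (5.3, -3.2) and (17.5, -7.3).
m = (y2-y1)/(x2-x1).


dy = -7.3 + 3.2 = -4.1
dx = 17.5 - 5.3 = 12.2
m = -4.1/12.2 = -0.3361

m = -0.3361


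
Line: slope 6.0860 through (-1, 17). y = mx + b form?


y - 17 = 6.0860(x + 1)
y = 6.0860x + 17 - 6.0860*(-1)
y = 6.0860x + 23.0860

y = 6.0860x + 23.0860


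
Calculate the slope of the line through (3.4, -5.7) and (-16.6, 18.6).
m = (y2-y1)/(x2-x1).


dy = 18.6 + 5.7 = 24.3
dx = -16.6 - 3.4 = -20.0
m = 24.3/(-20.0) = -1.2150

m = -1.2150


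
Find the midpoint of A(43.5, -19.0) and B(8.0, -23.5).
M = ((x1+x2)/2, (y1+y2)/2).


Mx = (43.5 + 8.0)/2 = 51.5/2 = 25.7500
My = (-19.0 - 23.5)/2 = -42.5/2 = -21.2500

(25.7500, -21.2500)


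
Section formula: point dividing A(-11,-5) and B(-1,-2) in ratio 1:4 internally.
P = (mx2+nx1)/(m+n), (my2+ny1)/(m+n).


Px = (1*(-1) + 4*(-11))/5 = -45/5 = -9.0000
Py = (1*(-2) + 4*(-5))/5 = -22/5 = -4.4000

P = (-9.0000, -4.4000)


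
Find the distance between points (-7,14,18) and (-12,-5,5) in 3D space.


dx=-5, dy=-19, dz=-13
d = sqrt(25+361+169) = sqrt(555) = 23.5584

23.5584


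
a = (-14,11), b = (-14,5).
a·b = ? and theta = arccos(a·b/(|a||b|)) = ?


a·b = -14*(-14) + 11*5 = 196 + 55 = 251
|a| = sqrt(196+121) = 17.8045
|b| = sqrt(196+25) = 14.8661
cos(theta) = 251/(sqrt(317)*sqrt(221)) = 251/sqrt(70057) = 0.948305
theta = arccos(251/sqrt(70057)) = 18.5034 degrees

a·b = 251, theta = 18.5034 deg


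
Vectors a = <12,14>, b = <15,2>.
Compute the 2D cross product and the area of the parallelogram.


cross = 12*2 - 14*15 = 24 - 210 = -186
Parallelogram area = |-186| = 186

cross = -186, parallelogram area = 186


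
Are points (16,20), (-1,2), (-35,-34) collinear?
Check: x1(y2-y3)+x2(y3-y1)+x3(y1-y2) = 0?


16*(2+ 34) - 1*(-34-20) - 35*(20-2)
= 576 + 54 - 630 = 0

Yes, collinear (determinant = 0)


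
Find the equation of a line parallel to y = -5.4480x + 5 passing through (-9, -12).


Parallel lines have equal slopes.
m2 = -5.4480
b2 = -12 + 5.4480*(-9) = -61.0320

y = -5.4480x - 61.0320


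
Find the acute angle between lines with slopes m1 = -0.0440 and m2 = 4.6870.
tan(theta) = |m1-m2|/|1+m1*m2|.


m1-m2 = -4.731
1+m1*m2 = 0.793772
tan(theta) = |-4.731/0.793772| = 5.960150
theta = arctan(|-4.731/0.793772|) = 80.4756 degrees (acute angle)

80.4756 degrees


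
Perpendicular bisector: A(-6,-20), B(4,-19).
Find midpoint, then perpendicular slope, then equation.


Midpoint = (-1, -19.5)
Slope of AB = dy/dx = 1/10 = 0.1000
Perp slope = -dx/dy = -10/1 = -10.0000
b = My - (perp slope)*Mx = -19.5 + (10*(-1))/1 = -19.5 - 10.0000 = -29.5000

y = -10.0000x - 29.5000


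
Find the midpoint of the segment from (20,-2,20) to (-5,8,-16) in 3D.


Mx = (20- 5)/2 = 7.5000
My = (-2+8)/2 = 3.0000
Mz = (20- 16)/2 = 2.0000

M = (7.5000, 3.0000, 2.0000)


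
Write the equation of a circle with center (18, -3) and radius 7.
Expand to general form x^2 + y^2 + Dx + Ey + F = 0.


(x-18)^2 + (y+ 3)^2 = 7^2
D = -2h = -36, E = -2k = 6
F = h^2+k^2-r^2 = 324+9-49 = 284

x^2 + y^2 - 36x + 6y + 284 = 0


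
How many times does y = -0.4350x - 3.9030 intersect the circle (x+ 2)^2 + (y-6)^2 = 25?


Substitute y = -0.4350x - 3.9030: (x+ 2)^2 + (-0.4350x- 3.9030-6)^2 = 25
Expand to Ax^2 + Bx + C = 0, where b-k = -9.903
A = 1+m^2 = 1.189225
B = 2(m(b-k) - h) = 2(-0.4350*(-9.903) + 2) = 12.61561
C = h^2 + (b-k)^2 - r^2 = 4 + 98.069409 - 25 = 77.069409
disc = B^2-4AC = 159.1536 - 366.6115 = -207.4579
disc < 0

0 intersection points


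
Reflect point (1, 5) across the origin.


Reflection rule for origin: (-x, -y)
(1, 5) -> (-1, -5)

(-1, -5)


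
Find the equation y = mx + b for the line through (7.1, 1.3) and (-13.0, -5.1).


m = (-6.4)/(-20.1) = 0.3184
b = y1 - m*x1 = 1.3 - (-6.4*7.1)/(-20.1) = 1.3 - 2.2607 = -0.9607

y = 0.3184x - 0.9607


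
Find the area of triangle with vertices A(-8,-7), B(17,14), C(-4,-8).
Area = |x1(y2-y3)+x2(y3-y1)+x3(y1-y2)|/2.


-8*(14+ 8) = -176
17*(-8+ 7) = -17
-4*(-7-14) = 84
sum = -109
Area = |-109|/2 = 54.5000

54.5000 sq units


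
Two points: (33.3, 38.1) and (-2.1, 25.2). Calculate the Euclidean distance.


dx = -2.1 - 33.3 = -35.4
dy = 25.2 - 38.1 = -12.9
d = sqrt(1253.16 + 166.41) = sqrt(1419.57) = 37.6772

37.6772


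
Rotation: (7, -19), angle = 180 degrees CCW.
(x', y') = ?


cos(180) = -1, sin(180) = 0
x' = 7*(-1) + 19*0 = -7
y' = 7*0 - 19*(-1) = 19

(-7, 19)


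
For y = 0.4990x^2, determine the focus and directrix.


a = 0.4990
1/(4a) = 0.5010
Focus = (0, 0.5010)
Directrix: y = -0.5010

Focus = (0, 0.5010), Directrix: y = -0.5010


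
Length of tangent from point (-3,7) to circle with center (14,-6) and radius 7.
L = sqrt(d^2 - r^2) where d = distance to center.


d = sqrt((-3-14)^2 + (7+ 6)^2) = sqrt(289+169) = 21.4009
L = sqrt(458.0000 - 49) = sqrt(409.0000) = 20.2237

20.2237


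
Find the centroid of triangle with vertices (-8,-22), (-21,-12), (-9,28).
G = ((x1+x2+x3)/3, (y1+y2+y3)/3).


Gx = (-8- 21- 9)/3 = -38/3 = -12.6667
Gy = (-22- 12+28)/3 = -6/3 = -2.0000

G = (-12.6667, -2.0000)


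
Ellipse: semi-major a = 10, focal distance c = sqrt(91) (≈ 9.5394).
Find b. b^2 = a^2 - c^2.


b^2 = 10^2 - (sqrt(91))^2 = 100 - 91 = 9
b = sqrt(9) = 3

b = 3


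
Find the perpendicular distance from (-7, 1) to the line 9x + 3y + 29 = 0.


|9*(-7) + 3*1 + 29| = |-31| = 31
sqrt(81 + 9) = sqrt(90) = 9.4868
d = 31/sqrt(90) = 3.2677

3.2677


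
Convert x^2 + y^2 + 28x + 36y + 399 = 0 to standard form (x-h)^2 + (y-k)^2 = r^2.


h = -D/2 = -28/2 = -14
k = -E/2 = -36/2 = -18
r^2 = h^2 + k^2 - F = 196 + 324 - 399 = 121
r = 11

Center (-14, -18), radius = 11


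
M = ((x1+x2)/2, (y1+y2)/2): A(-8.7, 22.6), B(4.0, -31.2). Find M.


Mx = (-8.7 + 4.0)/2 = -4.7/2 = -2.3500
My = (22.6 - 31.2)/2 = -8.6/2 = -4.3000

(-2.3500, -4.3000)


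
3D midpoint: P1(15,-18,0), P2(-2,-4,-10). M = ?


Mx = (15- 2)/2 = 6.5000
My = (-18- 4)/2 = -11.0000
Mz = (0- 10)/2 = -5.0000

M = (6.5000, -11.0000, -5.0000)


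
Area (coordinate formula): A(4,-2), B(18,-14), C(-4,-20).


4*(-14+ 20) = 24
18*(-20+ 2) = -324
-4*(-2+ 14) = -48
sum = -348
Area = |-348|/2 = 174.0000

174.0000 sq units


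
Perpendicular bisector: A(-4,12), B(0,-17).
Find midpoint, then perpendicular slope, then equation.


Midpoint = (-2, -2.5)
Slope of AB = dy/dx = -29/4 = -7.2500
Perp slope = -dx/dy = 4/29 = 0.1379
b = My - (perp slope)*Mx = -2.5 + (4*(-2))/(-29) = -2.5 + 0.2759 = -2.2241

y = 0.1379x - 2.2241


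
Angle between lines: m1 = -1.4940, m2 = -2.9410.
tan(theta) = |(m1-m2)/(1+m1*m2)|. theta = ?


m1-m2 = 1.447
1+m1*m2 = 5.393854
tan(theta) = |1.447/5.393854| = 0.268268
theta = arctan(|1.447/5.393854|) = 15.0171 degrees (acute angle)

15.0171 degrees


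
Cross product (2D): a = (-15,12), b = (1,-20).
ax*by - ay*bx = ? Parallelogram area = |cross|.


cross = -15*(-20) - 12*1 = 300 - 12 = 288
Parallelogram area = |288| = 288

cross = 288, parallelogram area = 288


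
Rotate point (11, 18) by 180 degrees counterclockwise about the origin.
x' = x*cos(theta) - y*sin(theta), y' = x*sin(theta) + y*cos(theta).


cos(180) = -1, sin(180) = 0
x' = 11*(-1) - 18*0 = -11
y' = 11*0 + 18*(-1) = -18

(-11, -18)


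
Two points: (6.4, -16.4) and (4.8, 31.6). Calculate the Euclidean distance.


dx = 4.8 - 6.4 = -1.6
dy = 31.6 + 16.4 = 48.0
d = sqrt(2.56 + 2304.0) = sqrt(2306.56) = 48.0267

48.0267


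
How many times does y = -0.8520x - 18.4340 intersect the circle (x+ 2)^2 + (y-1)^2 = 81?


Substitute y = -0.8520x - 18.4340: (x+ 2)^2 + (-0.8520x- 18.4340-1)^2 = 81
Expand to Ax^2 + Bx + C = 0, where b-k = -19.434
A = 1+m^2 = 1.725904
B = 2(m(b-k) - h) = 2(-0.8520*(-19.434) + 2) = 37.115536
C = h^2 + (b-k)^2 - r^2 = 4 + 377.680356 - 81 = 300.680356
disc = B^2-4AC = 1377.5630 - 2075.7817 = -698.2187
disc < 0

0 intersection points


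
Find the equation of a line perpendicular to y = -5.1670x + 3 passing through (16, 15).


Perpendicular slope = -1/m1 = -1/(-5.1670) = 0.1935
b2 = y0 - m2*x0 = 15 + 16/(-5.1670) = 15 - 3.0966 = 11.9034

y = 0.1935x + 11.9034


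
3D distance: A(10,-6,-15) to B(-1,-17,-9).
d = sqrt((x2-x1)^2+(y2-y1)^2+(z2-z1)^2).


dx=-11, dy=-11, dz=6
d = sqrt(121+121+36) = sqrt(278) = 16.6733

16.6733


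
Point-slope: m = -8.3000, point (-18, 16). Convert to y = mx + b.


y - 16 = -8.3000(x + 18)
y = -8.3000x + 16 + 8.3000*(-18)
y = -8.3000x - 133.4000

y = -8.3000x - 133.4000


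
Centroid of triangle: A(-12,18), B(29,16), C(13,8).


Gx = (-12+29+13)/3 = 30/3 = 10.0000
Gy = (18+16+8)/3 = 42/3 = 14.0000

G = (10.0000, 14.0000)


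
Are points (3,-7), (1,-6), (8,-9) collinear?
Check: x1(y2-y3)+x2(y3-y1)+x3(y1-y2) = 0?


3*(-6+ 9) + 1*(-9+ 7) + 8*(-7+ 6)
= 9 - 2 - 8 = -1

No, not collinear (determinant = -1)


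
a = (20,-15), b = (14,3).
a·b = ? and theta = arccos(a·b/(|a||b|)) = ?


a·b = 20*14 - 15*3 = 280 - 45 = 235
|a| = sqrt(400+225) = 25.0000
|b| = sqrt(196+9) = 14.3178
cos(theta) = 235/(sqrt(625)*sqrt(205)) = 235/sqrt(128125) = 0.656524
theta = arccos(235/sqrt(128125)) = 48.9647 degrees

a·b = 235, theta = 48.9647 deg


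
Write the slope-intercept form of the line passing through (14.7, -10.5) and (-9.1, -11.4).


m = (-0.9)/(-23.8) = 0.0378
b = y1 - m*x1 = -10.5 - (-0.9*14.7)/(-23.8) = -10.5 - 0.5559 = -11.0559

y = 0.0378x - 11.0559


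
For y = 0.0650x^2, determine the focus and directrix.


a = 0.0650
1/(4a) = 3.8462
Focus = (0, 3.8462)
Directrix: y = -3.8462

Focus = (0, 3.8462), Directrix: y = -3.8462


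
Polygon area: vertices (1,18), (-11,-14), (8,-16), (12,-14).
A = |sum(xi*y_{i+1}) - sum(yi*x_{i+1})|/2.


sum(xi*y_{i+1}) = 1*(-14) - 11*(-16) + 8*(-14) + 12*18 = 266
sum(yi*x_{i+1}) = 18*(-11) - 14*8 - 16*12 - 14*1 = -516
Area = |266 + 516|/2 = 782/2 = 391.0000

391.0000 sq units


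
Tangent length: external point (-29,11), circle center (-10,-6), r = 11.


d = sqrt((-29+ 10)^2 + (11+ 6)^2) = sqrt(361+289) = 25.4951
L = sqrt(650.0000 - 121) = sqrt(529.0000) = 23.0000

23.0000


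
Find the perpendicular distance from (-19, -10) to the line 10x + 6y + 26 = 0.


|10*(-19) + 6*(-10) + 26| = |-224| = 224
sqrt(100 + 36) = sqrt(136) = 11.6619
d = 224/sqrt(136) = 19.2078

19.2078


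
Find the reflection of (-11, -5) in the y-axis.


Reflection rule for y-axis: (-x, y)
(-11, -5) -> (11, -5)

(11, -5)


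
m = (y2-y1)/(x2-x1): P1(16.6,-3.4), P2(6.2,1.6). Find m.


dy = 1.6 + 3.4 = 5.0
dx = 6.2 - 16.6 = -10.4
m = 5.0/(-10.4) = -0.4808

m = -0.4808


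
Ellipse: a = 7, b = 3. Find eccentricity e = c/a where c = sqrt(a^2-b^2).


c = sqrt(49-9) = sqrt(40) = 6.3246
e = c/a = sqrt(40)/7 = 0.9035

e = 0.9035


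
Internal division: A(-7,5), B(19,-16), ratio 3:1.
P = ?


Px = (3*19 + 1*(-7))/4 = 50/4 = 12.5000
Py = (3*(-16) + 1*5)/4 = -43/4 = -10.7500

P = (12.5000, -10.7500)


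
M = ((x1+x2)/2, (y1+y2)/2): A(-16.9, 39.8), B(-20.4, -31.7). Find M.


Mx = (-16.9 - 20.4)/2 = -37.3/2 = -18.6500
My = (39.8 - 31.7)/2 = 8.1/2 = 4.0500

(-18.6500, 4.0500)


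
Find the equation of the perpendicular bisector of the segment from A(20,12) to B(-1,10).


Midpoint = (9.5, 11)
Slope of AB = dy/dx = -2/(-21) = 0.0952
Perp slope = -dx/dy = -21/2 = -10.5000
b = My - (perp slope)*Mx = 11 + (-21*9.5)/(-2) = 11 + 99.7500 = 110.7500

y = -10.5000x + 110.7500


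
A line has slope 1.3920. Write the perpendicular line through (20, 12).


Perpendicular slope = -1/m1 = -1/1.3920 = -0.7184
b2 = y0 - m2*x0 = 12 + 20/1.3920 = 12 + 14.3678 = 26.3678

y = -0.7184x + 26.3678


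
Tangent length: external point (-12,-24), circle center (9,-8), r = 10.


d = sqrt((-12-9)^2 + (-24+ 8)^2) = sqrt(441+256) = 26.4008
L = sqrt(697.0000 - 100) = sqrt(597.0000) = 24.4336

24.4336


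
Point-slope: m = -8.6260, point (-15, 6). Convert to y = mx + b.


y - 6 = -8.6260(x + 15)
y = -8.6260x + 6 + 8.6260*(-15)
y = -8.6260x - 123.3900

y = -8.6260x - 123.3900


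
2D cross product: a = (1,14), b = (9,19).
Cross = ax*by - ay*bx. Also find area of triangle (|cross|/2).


cross = 1*19 - 14*9 = 19 - 126 = -107
Triangle area = |-107|/2 = 107/2 = 53.5000

cross = -107, triangle area = 53.5000


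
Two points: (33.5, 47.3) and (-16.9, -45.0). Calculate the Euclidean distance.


dx = -16.9 - 33.5 = -50.4
dy = -45.0 - 47.3 = -92.3
d = sqrt(2540.16 + 8519.29) = sqrt(11059.45) = 105.1639

105.1639


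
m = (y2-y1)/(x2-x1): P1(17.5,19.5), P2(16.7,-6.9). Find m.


dy = -6.9 - 19.5 = -26.4
dx = 16.7 - 17.5 = -0.8
m = -26.4/(-0.8) = 33.0000

m = 33.0000


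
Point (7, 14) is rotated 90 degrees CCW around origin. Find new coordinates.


cos(90) = 0, sin(90) = 1
x' = 7*0 - 14*1 = -14
y' = 7*1 + 14*0 = 7

(-14, 7)


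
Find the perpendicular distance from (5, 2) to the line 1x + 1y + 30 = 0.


|1*5 + 1*2 + 30| = |37| = 37
sqrt(1 + 1) = sqrt(2) = 1.4142
d = 37/sqrt(2) = 26.1630

26.1630


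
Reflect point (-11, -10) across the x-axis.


Reflection rule for x-axis: (x, -y)
(-11, -10) -> (-11, 10)

(-11, 10)


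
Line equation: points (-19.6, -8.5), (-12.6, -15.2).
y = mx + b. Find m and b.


m = (-6.7)/(7) = -0.9571
b = y1 - m*x1 = -8.5 - (-6.7*(-19.6))/(7) = -8.5 - 18.7600 = -27.2600

y = -0.9571x - 27.2600


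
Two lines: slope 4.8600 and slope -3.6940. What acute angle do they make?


m1-m2 = 8.554
1+m1*m2 = -16.95284
tan(theta) = |8.554/(-16.95284)| = 0.504576
theta = arctan(|8.554/(-16.95284)|) = 26.7744 degrees (acute angle)

26.7744 degrees


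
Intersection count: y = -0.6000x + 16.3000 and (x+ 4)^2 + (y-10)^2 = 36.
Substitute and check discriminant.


Substitute y = -0.6000x + 16.3000: (x+ 4)^2 + (-0.6000x+16.3000-10)^2 = 36
Expand to Ax^2 + Bx + C = 0, where b-k = 6.3
A = 1+m^2 = 1.36
B = 2(m(b-k) - h) = 2(-0.6000*6.3 + 4) = 0.44
C = h^2 + (b-k)^2 - r^2 = 16 + 39.69 - 36 = 19.69
disc = B^2-4AC = 0.1936 - 107.1136 = -106.9200
disc < 0

0 intersection points


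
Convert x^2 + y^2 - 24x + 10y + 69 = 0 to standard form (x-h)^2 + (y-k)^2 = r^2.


h = -D/2 = 24/2 = 12
k = -E/2 = -10/2 = -5
r^2 = h^2 + k^2 - F = 144 + 25 - 69 = 100
r = 10

Center (12, -5), radius = 10


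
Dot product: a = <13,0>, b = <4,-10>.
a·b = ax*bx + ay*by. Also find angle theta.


a·b = 13*4 + 0*(-10) = 52 + 0 = 52
|a| = sqrt(169+0) = 13.0000
|b| = sqrt(16+100) = 10.7703
cos(theta) = 52/(sqrt(169)*sqrt(116)) = 52/sqrt(19604) = 0.371391
theta = arccos(52/sqrt(19604)) = 68.1986 degrees

a·b = 52, theta = 68.1986 deg


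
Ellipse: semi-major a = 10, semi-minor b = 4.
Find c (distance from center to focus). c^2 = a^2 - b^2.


c^2 = 10^2 - 4^2 = 100 - 16 = 84
c = sqrt(84) = 9.1652

c = 9.1652


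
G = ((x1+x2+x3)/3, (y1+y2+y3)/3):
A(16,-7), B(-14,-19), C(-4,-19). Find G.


Gx = (16- 14- 4)/3 = -2/3 = -0.6667
Gy = (-7- 19- 19)/3 = -45/3 = -15.0000

G = (-0.6667, -15.0000)


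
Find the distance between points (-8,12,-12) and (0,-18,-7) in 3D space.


dx=8, dy=-30, dz=5
d = sqrt(64+900+25) = sqrt(989) = 31.4484

31.4484


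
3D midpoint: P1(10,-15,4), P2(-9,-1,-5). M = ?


Mx = (10- 9)/2 = 0.5000
My = (-15- 1)/2 = -8.0000
Mz = (4- 5)/2 = -0.5000

M = (0.5000, -8.0000, -0.5000)


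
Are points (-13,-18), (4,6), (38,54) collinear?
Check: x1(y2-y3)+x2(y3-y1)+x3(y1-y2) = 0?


-13*(6-54) + 4*(54+ 18) + 38*(-18-6)
= 624 + 288 - 912 = 0

Yes, collinear (determinant = 0)


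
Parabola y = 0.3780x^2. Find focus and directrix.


a = 0.3780
1/(4a) = 0.6614
Focus = (0, 0.6614)
Directrix: y = -0.6614

Focus = (0, 0.6614), Directrix: y = -0.6614


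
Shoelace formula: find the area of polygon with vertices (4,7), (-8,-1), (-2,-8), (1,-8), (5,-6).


sum(xi*y_{i+1}) = 4*(-1) - 8*(-8) - 2*(-8) + 1*(-6) + 5*7 = 105
sum(yi*x_{i+1}) = 7*(-8) - 1*(-2) - 8*1 - 8*5 - 6*4 = -126
Area = |105 + 126|/2 = 231/2 = 115.5000

115.5000 sq units


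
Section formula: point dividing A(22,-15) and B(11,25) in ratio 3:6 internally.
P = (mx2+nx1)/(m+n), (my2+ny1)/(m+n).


Px = (3*11 + 6*22)/9 = 165/9 = 18.3333
Py = (3*25 + 6*(-15))/9 = -15/9 = -1.6667

P = (18.3333, -1.6667)


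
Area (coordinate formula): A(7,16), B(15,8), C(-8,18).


7*(8-18) = -70
15*(18-16) = 30
-8*(16-8) = -64
sum = -104
Area = |-104|/2 = 52.0000

52.0000 sq units


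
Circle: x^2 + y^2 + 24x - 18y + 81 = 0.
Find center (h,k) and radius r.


h = -D/2 = -24/2 = -12
k = -E/2 = 18/2 = 9
r^2 = h^2 + k^2 - F = 144 + 81 - 81 = 144
r = 12

Center (-12, 9), radius = 12


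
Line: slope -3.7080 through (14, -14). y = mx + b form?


y + 14 = -3.7080(x - 14)
y = -3.7080x - 14 + 3.7080*14
y = -3.7080x + 37.9120

y = -3.7080x + 37.9120


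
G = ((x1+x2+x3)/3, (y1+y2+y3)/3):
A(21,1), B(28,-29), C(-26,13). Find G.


Gx = (21+28- 26)/3 = 23/3 = 7.6667
Gy = (1- 29+13)/3 = -15/3 = -5.0000

G = (7.6667, -5.0000)


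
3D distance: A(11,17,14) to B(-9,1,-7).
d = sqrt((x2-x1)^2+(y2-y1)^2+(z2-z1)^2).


dx=-20, dy=-16, dz=-21
d = sqrt(400+256+441) = sqrt(1097) = 33.1210

33.1210


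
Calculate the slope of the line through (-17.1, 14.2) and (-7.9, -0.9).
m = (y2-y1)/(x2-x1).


dy = -0.9 - 14.2 = -15.1
dx = -7.9 + 17.1 = 9.2
m = -15.1/9.2 = -1.6413

m = -1.6413


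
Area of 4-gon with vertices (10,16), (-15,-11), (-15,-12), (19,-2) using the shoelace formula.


sum(xi*y_{i+1}) = 10*(-11) - 15*(-12) - 15*(-2) + 19*16 = 404
sum(yi*x_{i+1}) = 16*(-15) - 11*(-15) - 12*19 - 2*10 = -323
Area = |404 + 323|/2 = 727/2 = 363.5000

363.5000 sq units


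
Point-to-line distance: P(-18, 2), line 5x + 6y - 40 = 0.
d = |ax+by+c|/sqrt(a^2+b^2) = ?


|5*(-18) + 6*2 - 40| = |-118| = 118
sqrt(25 + 36) = sqrt(61) = 7.8102
d = 118/sqrt(61) = 15.1084

15.1084


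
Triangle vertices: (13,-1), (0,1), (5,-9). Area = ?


13*(1+ 9) = 130
0*(-9+ 1) = 0
5*(-1-1) = -10
sum = 120
Area = |120|/2 = 60.0000

60.0000 sq units


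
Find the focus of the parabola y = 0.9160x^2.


a = 0.9160
4a = 3.6640
focus = (0, 1/3.6640) = (0, 0.2729)

Focus = (0, 0.2729)


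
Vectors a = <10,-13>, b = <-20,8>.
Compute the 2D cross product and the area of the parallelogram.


cross = 10*8 + 13*(-20) = 80 - 260 = -180
Parallelogram area = |-180| = 180

cross = -180, parallelogram area = 180


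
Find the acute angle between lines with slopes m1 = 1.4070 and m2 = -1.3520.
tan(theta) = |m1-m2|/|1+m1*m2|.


m1-m2 = 2.759
1+m1*m2 = -0.902264
tan(theta) = |2.759/(-0.902264)| = 3.057863
theta = arctan(|2.759/(-0.902264)|) = 71.8909 degrees (acute angle)

71.8909 degrees


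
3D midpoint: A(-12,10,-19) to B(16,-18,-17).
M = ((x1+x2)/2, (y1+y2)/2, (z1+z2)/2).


Mx = (-12+16)/2 = 2.0000
My = (10- 18)/2 = -4.0000
Mz = (-19- 17)/2 = -18.0000

M = (2.0000, -4.0000, -18.0000)


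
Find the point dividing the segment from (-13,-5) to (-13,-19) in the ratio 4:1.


Px = (4*(-13) + 1*(-13))/5 = -65/5 = -13.0000
Py = (4*(-19) + 1*(-5))/5 = -81/5 = -16.2000

P = (-13.0000, -16.2000)


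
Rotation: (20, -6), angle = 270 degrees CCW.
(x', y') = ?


cos(270) = 0, sin(270) = -1
x' = 20*0 + 6*(-1) = -6
y' = 20*(-1) - 6*0 = -20

(-6, -20)


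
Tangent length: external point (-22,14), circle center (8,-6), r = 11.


d = sqrt((-22-8)^2 + (14+ 6)^2) = sqrt(900+400) = 36.0555
L = sqrt(1300.0000 - 121) = sqrt(1179.0000) = 34.3366

34.3366


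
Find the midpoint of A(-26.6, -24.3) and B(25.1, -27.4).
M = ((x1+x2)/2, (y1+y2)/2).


Mx = (-26.6 + 25.1)/2 = -1.5/2 = -0.7500
My = (-24.3 - 27.4)/2 = -51.7/2 = -25.8500

(-0.7500, -25.8500)


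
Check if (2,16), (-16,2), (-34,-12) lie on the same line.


2*(2+ 12) - 16*(-12-16) - 34*(16-2)
= 28 + 448 - 476 = 0

Yes, collinear (determinant = 0)


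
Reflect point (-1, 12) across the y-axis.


Reflection rule for y-axis: (-x, y)
(-1, 12) -> (1, 12)

(1, 12)


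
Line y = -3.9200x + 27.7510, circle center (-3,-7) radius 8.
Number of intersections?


Substitute y = -3.9200x + 27.7510: (x+ 3)^2 + (-3.9200x+27.7510+ 7)^2 = 64
Expand to Ax^2 + Bx + C = 0, where b-k = 34.751
A = 1+m^2 = 16.3664
B = 2(m(b-k) - h) = 2(-3.9200*34.751 + 3) = -266.44784
C = h^2 + (b-k)^2 - r^2 = 9 + 1207.632001 - 64 = 1152.632001
disc = B^2-4AC = 70994.4514 - 75457.7455 = -4463.2941
disc < 0

0 intersection points


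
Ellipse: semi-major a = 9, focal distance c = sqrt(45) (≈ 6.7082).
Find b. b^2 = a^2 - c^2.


b^2 = 9^2 - (sqrt(45))^2 = 81 - 45 = 36
b = sqrt(36) = 6

b = 6


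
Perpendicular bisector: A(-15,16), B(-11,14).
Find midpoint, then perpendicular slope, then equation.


Midpoint = (-13, 15)
Slope of AB = dy/dx = -2/4 = -0.5000
Perp slope = -dx/dy = 4/2 = 2.0000
b = My - (perp slope)*Mx = 15 + (4*(-13))/(-2) = 15 + 26.0000 = 41.0000

y = 2.0000x + 41.0000


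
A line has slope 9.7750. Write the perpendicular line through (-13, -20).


Perpendicular slope = -1/m1 = -1/9.7750 = -0.1023
b2 = y0 - m2*x0 = -20 - 13/9.7750 = -20 - 1.3299 = -21.3299

y = -0.1023x - 21.3299


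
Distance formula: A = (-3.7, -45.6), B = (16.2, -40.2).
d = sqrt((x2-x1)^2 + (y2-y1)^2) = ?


dx = 16.2 + 3.7 = 19.9
dy = -40.2 + 45.6 = 5.4
d = sqrt(396.01 + 29.16) = sqrt(425.17) = 20.6197

20.6197


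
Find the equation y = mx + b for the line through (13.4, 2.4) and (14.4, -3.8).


m = (-6.2)/(1.0) = -6.2000
b = y1 - m*x1 = 2.4 - (-6.2*13.4)/(1.0) = 2.4 + 83.0800 = 85.4800

y = -6.2000x + 85.4800


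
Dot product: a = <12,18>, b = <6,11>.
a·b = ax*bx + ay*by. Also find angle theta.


a·b = 12*6 + 18*11 = 72 + 198 = 270
|a| = sqrt(144+324) = 21.6333
|b| = sqrt(36+121) = 12.5300
cos(theta) = 270/(sqrt(468)*sqrt(157)) = 270/sqrt(73476) = 0.996073
theta = arccos(270/sqrt(73476)) = 5.0796 degrees

a·b = 270, theta = 5.0796 deg


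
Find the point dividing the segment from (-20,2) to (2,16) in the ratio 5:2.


Px = (5*2 + 2*(-20))/7 = -30/7 = -4.2857
Py = (5*16 + 2*2)/7 = 84/7 = 12.0000

P = (-4.2857, 12.0000)


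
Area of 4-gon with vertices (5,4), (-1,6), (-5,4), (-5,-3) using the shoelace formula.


sum(xi*y_{i+1}) = 5*6 - 1*4 - 5*(-3) - 5*4 = 21
sum(yi*x_{i+1}) = 4*(-1) + 6*(-5) + 4*(-5) - 3*5 = -69
Area = |21 + 69|/2 = 90/2 = 45.0000

45.0000 sq units


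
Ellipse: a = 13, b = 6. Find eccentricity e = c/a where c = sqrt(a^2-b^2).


c = sqrt(169-36) = sqrt(133) = 11.5326
e = c/a = sqrt(133)/13 = 0.8871

e = 0.8871


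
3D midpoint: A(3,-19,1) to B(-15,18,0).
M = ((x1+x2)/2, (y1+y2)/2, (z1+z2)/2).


Mx = (3- 15)/2 = -6.0000
My = (-19+18)/2 = -0.5000
Mz = (1+0)/2 = 0.5000

M = (-6.0000, -0.5000, 0.5000)


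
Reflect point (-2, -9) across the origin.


Reflection rule for origin: (-x, -y)
(-2, -9) -> (2, 9)

(2, 9)


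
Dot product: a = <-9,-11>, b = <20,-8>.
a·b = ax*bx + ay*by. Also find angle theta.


a·b = -9*20 - 11*(-8) = -180 + 88 = -92
|a| = sqrt(81+121) = 14.2127
|b| = sqrt(400+64) = 21.5407
cos(theta) = -92/(sqrt(202)*sqrt(464)) = -92/sqrt(93728) = -0.300506
theta = arccos(-92/sqrt(93728)) = 107.4880 degrees

a·b = -92, theta = 107.4880 deg


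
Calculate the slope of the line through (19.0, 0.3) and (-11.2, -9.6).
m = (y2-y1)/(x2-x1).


dy = -9.6 - 0.3 = -9.9
dx = -11.2 - 19.0 = -30.2
m = -9.9/(-30.2) = 0.3278

m = 0.3278


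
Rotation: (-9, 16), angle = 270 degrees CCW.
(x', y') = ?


cos(270) = 0, sin(270) = -1
x' = -9*0 - 16*(-1) = 16
y' = -9*(-1) + 16*0 = 9

(16, 9)


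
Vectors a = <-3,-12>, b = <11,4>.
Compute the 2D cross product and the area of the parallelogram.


cross = -3*4 + 12*11 = -12 + 132 = 120
Parallelogram area = |120| = 120

cross = 120, parallelogram area = 120


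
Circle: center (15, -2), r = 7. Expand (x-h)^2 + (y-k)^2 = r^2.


(x-15)^2 + (y+ 2)^2 = 7^2
D = -2h = -30, E = -2k = 4
F = h^2+k^2-r^2 = 225+4-49 = 180

x^2 + y^2 - 30x + 4y + 180 = 0


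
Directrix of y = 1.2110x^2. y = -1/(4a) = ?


a = 1.2110
1/(4a) = 0.2064
directrix: y = -0.2064 = -0.2064

y = -0.2064


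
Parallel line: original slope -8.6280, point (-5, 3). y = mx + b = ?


Parallel lines have equal slopes.
m2 = -8.6280
b2 = 3 + 8.6280*(-5) = -40.1400

y = -8.6280x - 40.1400


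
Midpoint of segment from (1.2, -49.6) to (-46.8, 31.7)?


Mx = (1.2 - 46.8)/2 = -45.6/2 = -22.8000
My = (-49.6 + 31.7)/2 = -17.9/2 = -8.9500

(-22.8000, -8.9500)


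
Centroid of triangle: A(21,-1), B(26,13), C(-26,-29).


Gx = (21+26- 26)/3 = 21/3 = 7.0000
Gy = (-1+13- 29)/3 = -17/3 = -5.6667

G = (7.0000, -5.6667)


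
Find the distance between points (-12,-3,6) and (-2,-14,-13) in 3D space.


dx=10, dy=-11, dz=-19
d = sqrt(100+121+361) = sqrt(582) = 24.1247

24.1247


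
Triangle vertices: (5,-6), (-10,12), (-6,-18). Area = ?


5*(12+ 18) = 150
-10*(-18+ 6) = 120
-6*(-6-12) = 108
sum = 378
Area = |378|/2 = 189.0000

189.0000 sq units


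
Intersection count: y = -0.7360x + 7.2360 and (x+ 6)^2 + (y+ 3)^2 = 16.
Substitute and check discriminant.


Substitute y = -0.7360x + 7.2360: (x+ 6)^2 + (-0.7360x+7.2360+ 3)^2 = 16
Expand to Ax^2 + Bx + C = 0, where b-k = 10.236
A = 1+m^2 = 1.541696
B = 2(m(b-k) - h) = 2(-0.7360*10.236 + 6) = -3.067392
C = h^2 + (b-k)^2 - r^2 = 36 + 104.775696 - 16 = 124.775696
disc = B^2-4AC = 9.4089 - 769.4648 = -760.0559
disc < 0

0 intersection points


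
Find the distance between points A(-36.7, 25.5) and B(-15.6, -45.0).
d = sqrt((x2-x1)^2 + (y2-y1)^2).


dx = -15.6 + 36.7 = 21.1
dy = -45.0 - 25.5 = -70.5
d = sqrt(445.21 + 4970.25) = sqrt(5415.46) = 73.5898

73.5898


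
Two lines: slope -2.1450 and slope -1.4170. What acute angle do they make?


m1-m2 = -0.728
1+m1*m2 = 4.039465
tan(theta) = |-0.728/4.039465| = 0.180222
theta = arctan(|-0.728/4.039465|) = 10.2163 degrees (acute angle)

10.2163 degrees


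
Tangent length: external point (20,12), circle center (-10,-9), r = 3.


d = sqrt((20+ 10)^2 + (12+ 9)^2) = sqrt(900+441) = 36.6197
L = sqrt(1341.0000 - 9) = sqrt(1332.0000) = 36.4966

36.4966


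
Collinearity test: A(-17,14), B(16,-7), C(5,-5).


-17*(-7+ 5) + 16*(-5-14) + 5*(14+ 7)
= 34 - 304 + 105 = -165

No, not collinear (determinant = -165)


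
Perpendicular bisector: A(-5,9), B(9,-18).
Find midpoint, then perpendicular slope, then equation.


Midpoint = (2, -4.5)
Slope of AB = dy/dx = -27/14 = -1.9286
Perp slope = -dx/dy = 14/27 = 0.5185
b = My - (perp slope)*Mx = -4.5 + (14*2)/(-27) = -4.5 - 1.0370 = -5.5370

y = 0.5185x - 5.5370


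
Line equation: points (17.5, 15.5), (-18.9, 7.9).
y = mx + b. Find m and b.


m = (-7.6)/(-36.4) = 0.2088
b = y1 - m*x1 = 15.5 - (-7.6*17.5)/(-36.4) = 15.5 - 3.6538 = 11.8462

y = 0.2088x + 11.8462


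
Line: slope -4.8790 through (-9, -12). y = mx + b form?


y + 12 = -4.8790(x + 9)
y = -4.8790x - 12 + 4.8790*(-9)
y = -4.8790x - 55.9110

y = -4.8790x - 55.9110


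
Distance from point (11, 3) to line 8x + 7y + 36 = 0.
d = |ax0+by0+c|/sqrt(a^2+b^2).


|8*11 + 7*3 + 36| = |145| = 145
sqrt(64 + 49) = sqrt(113) = 10.6301
d = 145/sqrt(113) = 13.6405

13.6405


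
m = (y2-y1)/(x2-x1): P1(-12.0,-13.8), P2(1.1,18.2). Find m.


dy = 18.2 + 13.8 = 32.0
dx = 1.1 + 12.0 = 13.1
m = 32.0/13.1 = 2.4427

m = 2.4427


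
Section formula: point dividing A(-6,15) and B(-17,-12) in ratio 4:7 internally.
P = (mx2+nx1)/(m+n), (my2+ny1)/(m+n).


Px = (4*(-17) + 7*(-6))/11 = -110/11 = -10.0000
Py = (4*(-12) + 7*15)/11 = 57/11 = 5.1818

P = (-10.0000, 5.1818)


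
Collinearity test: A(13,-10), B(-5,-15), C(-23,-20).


13*(-15+ 20) - 5*(-20+ 10) - 23*(-10+ 15)
= 65 + 50 - 115 = 0

Yes, collinear (determinant = 0)


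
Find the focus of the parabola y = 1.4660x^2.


a = 1.4660
4a = 5.8640
focus = (0, 1/5.8640) = (0, 0.1705)

Focus = (0, 0.1705)


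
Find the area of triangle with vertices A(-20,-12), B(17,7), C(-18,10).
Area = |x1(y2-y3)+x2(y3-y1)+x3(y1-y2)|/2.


-20*(7-10) = 60
17*(10+ 12) = 374
-18*(-12-7) = 342
sum = 776
Area = |776|/2 = 388.0000

388.0000 sq units


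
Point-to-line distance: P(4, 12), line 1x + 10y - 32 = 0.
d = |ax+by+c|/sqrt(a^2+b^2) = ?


|1*4 + 10*12 - 32| = |92| = 92
sqrt(1 + 100) = sqrt(101) = 10.0499
d = 92/sqrt(101) = 9.1543

9.1543


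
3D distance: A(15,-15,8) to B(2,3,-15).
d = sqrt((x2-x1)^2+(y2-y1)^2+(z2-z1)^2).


dx=-13, dy=18, dz=-23
d = sqrt(169+324+529) = sqrt(1022) = 31.9687

31.9687


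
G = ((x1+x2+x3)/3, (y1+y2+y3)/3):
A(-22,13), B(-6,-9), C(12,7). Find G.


Gx = (-22- 6+12)/3 = -16/3 = -5.3333
Gy = (13- 9+7)/3 = 11/3 = 3.6667

G = (-5.3333, 3.6667)


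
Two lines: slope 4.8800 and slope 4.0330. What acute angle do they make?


m1-m2 = 0.847
1+m1*m2 = 20.68104
tan(theta) = |0.847/20.68104| = 0.040955
theta = arctan(|0.847/20.68104|) = 2.3453 degrees (acute angle)

2.3453 degrees


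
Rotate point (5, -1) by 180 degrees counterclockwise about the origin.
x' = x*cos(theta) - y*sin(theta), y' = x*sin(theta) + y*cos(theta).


cos(180) = -1, sin(180) = 0
x' = 5*(-1) + 1*0 = -5
y' = 5*0 - 1*(-1) = 1

(-5, 1)


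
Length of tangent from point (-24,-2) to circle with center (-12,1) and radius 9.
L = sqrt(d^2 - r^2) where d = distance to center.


d = sqrt((-24+ 12)^2 + (-2-1)^2) = sqrt(144+9) = 12.3693
L = sqrt(153.0000 - 81) = sqrt(72.0000) = 8.4853

8.4853


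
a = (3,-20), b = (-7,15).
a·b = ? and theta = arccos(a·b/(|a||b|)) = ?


a·b = 3*(-7) - 20*15 = -21 - 300 = -321
|a| = sqrt(9+400) = 20.2237
|b| = sqrt(49+225) = 16.5529
cos(theta) = -321/(sqrt(409)*sqrt(274)) = -321/sqrt(112066) = -0.958888
theta = arccos(-321/sqrt(112066)) = 163.5139 degrees

a·b = -321, theta = 163.5139 deg


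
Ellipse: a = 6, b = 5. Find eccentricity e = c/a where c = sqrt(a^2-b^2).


c = sqrt(36-25) = sqrt(11) = 3.3166
e = c/a = sqrt(11)/6 = 0.5528

e = 0.5528


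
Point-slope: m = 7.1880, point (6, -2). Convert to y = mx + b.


y + 2 = 7.1880(x - 6)
y = 7.1880x - 2 - 7.1880*6
y = 7.1880x - 45.1280

y = 7.1880x - 45.1280


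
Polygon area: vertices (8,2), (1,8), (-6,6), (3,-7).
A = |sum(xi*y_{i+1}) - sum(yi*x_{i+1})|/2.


sum(xi*y_{i+1}) = 8*8 + 1*6 - 6*(-7) + 3*2 = 118
sum(yi*x_{i+1}) = 2*1 + 8*(-6) + 6*3 - 7*8 = -84
Area = |118 + 84|/2 = 202/2 = 101.0000

101.0000 sq units


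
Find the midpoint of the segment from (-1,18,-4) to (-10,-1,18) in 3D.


Mx = (-1- 10)/2 = -5.5000
My = (18- 1)/2 = 8.5000
Mz = (-4+18)/2 = 7.0000

M = (-5.5000, 8.5000, 7.0000)


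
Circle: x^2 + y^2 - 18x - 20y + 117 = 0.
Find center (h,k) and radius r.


h = -D/2 = 18/2 = 9
k = -E/2 = 20/2 = 10
r^2 = h^2 + k^2 - F = 81 + 100 - 117 = 64
r = 8

Center (9, 10), radius = 8


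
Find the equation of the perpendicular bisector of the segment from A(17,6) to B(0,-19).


Midpoint = (8.5, -6.5)
Slope of AB = dy/dx = -25/(-17) = 1.4706
Perp slope = -dx/dy = -17/25 = -0.6800
b = My - (perp slope)*Mx = -6.5 + (-17*8.5)/(-25) = -6.5 + 5.7800 = -0.7200

y = -0.6800x - 0.7200


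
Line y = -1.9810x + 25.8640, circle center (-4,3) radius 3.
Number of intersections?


Substitute y = -1.9810x + 25.8640: (x+ 4)^2 + (-1.9810x+25.8640-3)^2 = 9
Expand to Ax^2 + Bx + C = 0, where b-k = 22.864
A = 1+m^2 = 4.924361
B = 2(m(b-k) - h) = 2(-1.9810*22.864 + 4) = -82.587168
C = h^2 + (b-k)^2 - r^2 = 16 + 522.762496 - 9 = 529.762496
disc = B^2-4AC = 6820.6403 - 10434.9671 = -3614.3268
disc < 0

0 intersection points


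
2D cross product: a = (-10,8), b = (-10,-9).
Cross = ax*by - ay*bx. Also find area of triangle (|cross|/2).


cross = -10*(-9) - 8*(-10) = 90 + 80 = 170
Triangle area = |170|/2 = 170/2 = 85.0000

cross = 170, triangle area = 85.0000


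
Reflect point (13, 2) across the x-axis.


Reflection rule for x-axis: (x, -y)
(13, 2) -> (13, -2)

(13, -2)


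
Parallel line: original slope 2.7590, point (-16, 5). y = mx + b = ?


Parallel lines have equal slopes.
m2 = 2.7590
b2 = 5 - 2.7590*(-16) = 49.1440

y = 2.7590x + 49.1440


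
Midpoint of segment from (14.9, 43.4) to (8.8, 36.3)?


Mx = (14.9 + 8.8)/2 = 23.7/2 = 11.8500
My = (43.4 + 36.3)/2 = 79.7/2 = 39.8500

(11.8500, 39.8500)


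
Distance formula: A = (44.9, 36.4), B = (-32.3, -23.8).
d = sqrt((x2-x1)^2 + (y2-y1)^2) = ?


dx = -32.3 - 44.9 = -77.2
dy = -23.8 - 36.4 = -60.2
d = sqrt(5959.84 + 3624.04) = sqrt(9583.88) = 97.8973

97.8973


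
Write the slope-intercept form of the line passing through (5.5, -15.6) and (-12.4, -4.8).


m = (10.8)/(-17.9) = -0.6034
b = y1 - m*x1 = -15.6 - (10.8*5.5)/(-17.9) = -15.6 + 3.3184 = -12.2816

y = -0.6034x - 12.2816


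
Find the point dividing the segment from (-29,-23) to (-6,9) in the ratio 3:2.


Px = (3*(-6) + 2*(-29))/5 = -76/5 = -15.2000
Py = (3*9 + 2*(-23))/5 = -19/5 = -3.8000

P = (-15.2000, -3.8000)


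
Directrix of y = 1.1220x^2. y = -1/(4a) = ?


a = 1.1220
1/(4a) = 0.2228
directrix: y = -0.2228 = -0.2228

y = -0.2228


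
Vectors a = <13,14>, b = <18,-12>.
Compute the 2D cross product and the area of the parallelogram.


cross = 13*(-12) - 14*18 = -156 - 252 = -408
Parallelogram area = |-408| = 408

cross = -408, parallelogram area = 408


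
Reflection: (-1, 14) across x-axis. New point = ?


Reflection rule for x-axis: (x, -y)
(-1, 14) -> (-1, -14)

(-1, -14)


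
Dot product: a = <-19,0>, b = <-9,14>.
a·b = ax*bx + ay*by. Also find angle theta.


a·b = -19*(-9) + 0*14 = 171 + 0 = 171
|a| = sqrt(361+0) = 19.0000
|b| = sqrt(81+196) = 16.6433
cos(theta) = 171/(sqrt(361)*sqrt(277)) = 171/sqrt(99997) = 0.540758
theta = arccos(171/sqrt(99997)) = 57.2648 degrees

a·b = 171, theta = 57.2648 deg


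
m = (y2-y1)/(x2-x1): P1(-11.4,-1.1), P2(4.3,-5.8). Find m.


dy = -5.8 + 1.1 = -4.7
dx = 4.3 + 11.4 = 15.7
m = -4.7/15.7 = -0.2994

m = -0.2994


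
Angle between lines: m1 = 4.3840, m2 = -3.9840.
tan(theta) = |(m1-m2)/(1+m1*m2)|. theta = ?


m1-m2 = 8.368
1+m1*m2 = -16.465856
tan(theta) = |8.368/(-16.465856)| = 0.508203
theta = arctan(|8.368/(-16.465856)|) = 26.9398 degrees (acute angle)

26.9398 degrees


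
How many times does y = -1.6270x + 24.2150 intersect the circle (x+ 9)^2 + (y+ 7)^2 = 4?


Substitute y = -1.6270x + 24.2150: (x+ 9)^2 + (-1.6270x+24.2150+ 7)^2 = 4
Expand to Ax^2 + Bx + C = 0, where b-k = 31.215
A = 1+m^2 = 3.647129
B = 2(m(b-k) - h) = 2(-1.6270*31.215 + 9) = -83.57361
C = h^2 + (b-k)^2 - r^2 = 81 + 974.376225 - 4 = 1051.376225
disc = B^2-4AC = 6984.5483 - 15338.0189 = -8353.4706
disc < 0

0 intersection points


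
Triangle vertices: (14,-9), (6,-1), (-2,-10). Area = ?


14*(-1+ 10) = 126
6*(-10+ 9) = -6
-2*(-9+ 1) = 16
sum = 136
Area = |136|/2 = 68.0000

68.0000 sq units


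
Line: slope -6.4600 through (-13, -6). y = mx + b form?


y + 6 = -6.4600(x + 13)
y = -6.4600x - 6 + 6.4600*(-13)
y = -6.4600x - 89.9800

y = -6.4600x - 89.9800


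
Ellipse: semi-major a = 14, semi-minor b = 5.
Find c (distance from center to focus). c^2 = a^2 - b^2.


c^2 = 14^2 - 5^2 = 196 - 25 = 171
c = sqrt(171) = 13.0767

c = 13.0767


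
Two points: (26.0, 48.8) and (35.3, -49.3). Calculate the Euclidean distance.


dx = 35.3 - 26.0 = 9.3
dy = -49.3 - 48.8 = -98.1
d = sqrt(86.49 + 9623.61) = sqrt(9710.1) = 98.5398

98.5398


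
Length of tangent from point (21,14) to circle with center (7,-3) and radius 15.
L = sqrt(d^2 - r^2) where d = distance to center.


d = sqrt((21-7)^2 + (14+ 3)^2) = sqrt(196+289) = 22.0227
L = sqrt(485.0000 - 225) = sqrt(260.0000) = 16.1245

16.1245


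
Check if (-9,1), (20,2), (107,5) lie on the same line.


-9*(2-5) + 20*(5-1) + 107*(1-2)
= 27 + 80 - 107 = 0

Yes, collinear (determinant = 0)


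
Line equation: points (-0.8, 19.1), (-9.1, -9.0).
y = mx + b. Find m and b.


m = (-28.1)/(-8.3) = 3.3855
b = y1 - m*x1 = 19.1 - (-28.1*(-0.8))/(-8.3) = 19.1 + 2.7084 = 21.8084

y = 3.3855x + 21.8084


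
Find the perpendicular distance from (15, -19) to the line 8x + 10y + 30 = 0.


|8*15 + 10*(-19) + 30| = |-40| = 40
sqrt(64 + 100) = sqrt(164) = 12.8062
d = 40/sqrt(164) = 3.1235

3.1235


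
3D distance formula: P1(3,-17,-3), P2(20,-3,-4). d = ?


dx=17, dy=14, dz=-1
d = sqrt(289+196+1) = sqrt(486) = 22.0454

22.0454


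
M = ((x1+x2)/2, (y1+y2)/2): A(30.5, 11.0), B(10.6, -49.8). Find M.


Mx = (30.5 + 10.6)/2 = 41.1/2 = 20.5500
My = (11.0 - 49.8)/2 = -38.8/2 = -19.4000

(20.5500, -19.4000)


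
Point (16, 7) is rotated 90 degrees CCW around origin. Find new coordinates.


cos(90) = 0, sin(90) = 1
x' = 16*0 - 7*1 = -7
y' = 16*1 + 7*0 = 16

(-7, 16)


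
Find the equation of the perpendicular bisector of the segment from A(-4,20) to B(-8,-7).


Midpoint = (-6, 6.5)
Slope of AB = dy/dx = -27/(-4) = 6.7500
Perp slope = -dx/dy = -4/27 = -0.1481
b = My - (perp slope)*Mx = 6.5 + (-4*(-6))/(-27) = 6.5 - 0.8889 = 5.6111

y = -0.1481x + 5.6111


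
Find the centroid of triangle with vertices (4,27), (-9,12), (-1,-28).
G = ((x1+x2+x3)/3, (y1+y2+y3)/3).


Gx = (4- 9- 1)/3 = -6/3 = -2.0000
Gy = (27+12- 28)/3 = 11/3 = 3.6667

G = (-2.0000, 3.6667)


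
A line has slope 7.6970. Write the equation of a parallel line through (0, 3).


Parallel lines have equal slopes.
m2 = 7.6970
b2 = 3 - 7.6970*0 = 3.0000

y = 7.6970x + 3.0000


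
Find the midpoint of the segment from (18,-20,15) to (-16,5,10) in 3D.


Mx = (18- 16)/2 = 1.0000
My = (-20+5)/2 = -7.5000
Mz = (15+10)/2 = 12.5000

M = (1.0000, -7.5000, 12.5000)


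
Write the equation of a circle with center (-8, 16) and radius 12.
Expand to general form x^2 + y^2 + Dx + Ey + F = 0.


(x+ 8)^2 + (y-16)^2 = 12^2
D = -2h = 16, E = -2k = -32
F = h^2+k^2-r^2 = 64+256-144 = 176

x^2 + y^2 + 16x - 32y + 176 = 0


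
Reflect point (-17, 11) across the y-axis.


Reflection rule for y-axis: (-x, y)
(-17, 11) -> (17, 11)

(17, 11)


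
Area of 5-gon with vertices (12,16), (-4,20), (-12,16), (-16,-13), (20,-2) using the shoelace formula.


sum(xi*y_{i+1}) = 12*20 - 4*16 - 12*(-13) - 16*(-2) + 20*16 = 684
sum(yi*x_{i+1}) = 16*(-4) + 20*(-12) + 16*(-16) - 13*20 - 2*12 = -844
Area = |684 + 844|/2 = 1528/2 = 764.0000

764.0000 sq units


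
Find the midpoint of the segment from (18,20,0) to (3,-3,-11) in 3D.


Mx = (18+3)/2 = 10.5000
My = (20- 3)/2 = 8.5000
Mz = (0- 11)/2 = -5.5000

M = (10.5000, 8.5000, -5.5000)


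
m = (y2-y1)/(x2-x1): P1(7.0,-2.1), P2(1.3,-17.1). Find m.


dy = -17.1 + 2.1 = -15
dx = 1.3 - 7.0 = -5.7
m = -15/(-5.7) = 2.6316

m = 2.6316


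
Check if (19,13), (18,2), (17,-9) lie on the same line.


19*(2+ 9) + 18*(-9-13) + 17*(13-2)
= 209 - 396 + 187 = 0

Yes, collinear (determinant = 0)


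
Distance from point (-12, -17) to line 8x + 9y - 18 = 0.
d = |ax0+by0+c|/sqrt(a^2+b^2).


|8*(-12) + 9*(-17) - 18| = |-267| = 267
sqrt(64 + 81) = sqrt(145) = 12.0416
d = 267/sqrt(145) = 22.1731

22.1731


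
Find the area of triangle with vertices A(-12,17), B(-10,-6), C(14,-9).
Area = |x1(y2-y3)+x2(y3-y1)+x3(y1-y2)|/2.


-12*(-6+ 9) = -36
-10*(-9-17) = 260
14*(17+ 6) = 322
sum = 546
Area = |546|/2 = 273.0000

273.0000 sq units
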